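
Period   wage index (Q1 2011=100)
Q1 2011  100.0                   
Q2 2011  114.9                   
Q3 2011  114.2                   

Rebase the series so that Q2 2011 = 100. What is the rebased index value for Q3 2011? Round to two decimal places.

99.39

Rebased(Q3 2011) = 114.2 / 114.9 × 100 = 99.3908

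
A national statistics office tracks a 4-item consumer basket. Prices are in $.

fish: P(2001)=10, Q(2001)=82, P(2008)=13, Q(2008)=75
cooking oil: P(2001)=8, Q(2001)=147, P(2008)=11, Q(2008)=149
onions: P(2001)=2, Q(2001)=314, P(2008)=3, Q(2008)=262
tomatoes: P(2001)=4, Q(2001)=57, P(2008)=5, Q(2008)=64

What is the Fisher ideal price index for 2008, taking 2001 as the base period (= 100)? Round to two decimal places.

Laspeyres component (base-period weights):
ΣP(2008)Q(2001) = 13×82 + 11×147 + 3×314 + 5×57 = 1066 + 1617 + 942 + 285 = 3910
ΣP(2001)Q(2001) = 10×82 + 8×147 + 2×314 + 4×57 = 820 + 1176 + 628 + 228 = 2852
L = 3910 / 2852 × 100 = 137.0968
Paasche component (current-period weights):
ΣP(2008)Q(2008) = 13×75 + 11×149 + 3×262 + 5×64 = 975 + 1639 + 786 + 320 = 3720
ΣP(2001)Q(2008) = 10×75 + 8×149 + 2×262 + 4×64 = 750 + 1192 + 524 + 256 = 2722
P = 3720 / 2722 × 100 = 136.6642
Fisher = √(L × P) = √(137.0968 × 136.6642) = 136.8803

136.88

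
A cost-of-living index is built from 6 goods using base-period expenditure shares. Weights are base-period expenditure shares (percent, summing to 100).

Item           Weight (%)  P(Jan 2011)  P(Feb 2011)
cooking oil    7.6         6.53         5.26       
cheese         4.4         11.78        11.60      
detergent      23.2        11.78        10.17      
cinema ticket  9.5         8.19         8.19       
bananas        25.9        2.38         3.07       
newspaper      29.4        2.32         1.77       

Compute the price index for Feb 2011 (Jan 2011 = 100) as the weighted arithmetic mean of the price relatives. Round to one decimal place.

95.8

cooking oil: 7.6 × (5.26/6.53) = 7.6 × 0.805513 = 6.1219
cheese: 4.4 × (11.60/11.78) = 4.4 × 0.984720 = 4.3328
detergent: 23.2 × (10.17/11.78) = 23.2 × 0.863328 = 20.0292
cinema ticket: 9.5 × (8.19/8.19) = 9.5 × 1.000000 = 9.5000
bananas: 25.9 × (3.07/2.38) = 25.9 × 1.289916 = 33.4088
newspaper: 29.4 × (1.77/2.32) = 29.4 × 0.762931 = 22.4302
Index = Σ wᵢ·(p₁ᵢ/p₀ᵢ) = 6.1219 + 4.3328 + 20.0292 + 9.5000 + 33.4088 + 22.4302 = 95.8229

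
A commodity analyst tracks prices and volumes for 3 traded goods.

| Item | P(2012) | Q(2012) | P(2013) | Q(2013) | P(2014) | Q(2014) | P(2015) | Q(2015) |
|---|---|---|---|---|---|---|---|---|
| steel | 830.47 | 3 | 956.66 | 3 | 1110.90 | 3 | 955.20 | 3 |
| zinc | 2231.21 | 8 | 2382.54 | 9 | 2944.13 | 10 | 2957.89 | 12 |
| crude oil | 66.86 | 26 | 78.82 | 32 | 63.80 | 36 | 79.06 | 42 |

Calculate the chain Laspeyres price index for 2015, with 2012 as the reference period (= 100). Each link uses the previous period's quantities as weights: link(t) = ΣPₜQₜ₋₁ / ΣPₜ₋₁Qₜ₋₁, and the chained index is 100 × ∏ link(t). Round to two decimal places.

Link 2012→2013:
ΣP(2013)Q(2012) = 956.66×3 + 2382.54×8 + 78.82×26 = 2869.98 + 19060.32 + 2049.32 = 23979.62
ΣP(2012)Q(2012) = 830.47×3 + 2231.21×8 + 66.86×26 = 2491.41 + 17849.68 + 1738.36 = 22079.45
link = 23979.62/22079.45 = 1.086061
Link 2013→2014:
ΣP(2014)Q(2013) = 1110.90×3 + 2944.13×9 + 63.80×32 = 3332.7 + 26497.17 + 2041.6 = 31871.47
ΣP(2013)Q(2013) = 956.66×3 + 2382.54×9 + 78.82×32 = 2869.98 + 21442.86 + 2522.24 = 26835.08
link = 31871.47/26835.08 = 1.187679
Link 2014→2015:
ΣP(2015)Q(2014) = 955.20×3 + 2957.89×10 + 79.06×36 = 2865.6 + 29578.9 + 2846.16 = 35290.66
ΣP(2014)Q(2014) = 1110.90×3 + 2944.13×10 + 63.80×36 = 3332.7 + 29441.3 + 2296.8 = 35070.8
link = 35290.66/35070.8 = 1.006269
Chained index = 100 × 1.086061 × 1.187679 × 1.006269 = 129.7978

129.80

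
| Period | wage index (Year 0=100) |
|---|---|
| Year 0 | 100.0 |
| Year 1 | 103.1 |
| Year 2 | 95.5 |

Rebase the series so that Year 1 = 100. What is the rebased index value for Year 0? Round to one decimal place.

Rebased(Year 0) = 100.0 / 103.1 × 100 = 96.9932

97.0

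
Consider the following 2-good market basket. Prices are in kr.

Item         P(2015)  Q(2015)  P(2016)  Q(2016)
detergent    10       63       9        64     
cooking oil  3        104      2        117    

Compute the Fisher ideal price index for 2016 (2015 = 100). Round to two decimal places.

82.00

Laspeyres component (base-period weights):
ΣP(2016)Q(2015) = 9×63 + 2×104 = 567 + 208 = 775
ΣP(2015)Q(2015) = 10×63 + 3×104 = 630 + 312 = 942
L = 775 / 942 × 100 = 82.2718
Paasche component (current-period weights):
ΣP(2016)Q(2016) = 9×64 + 2×117 = 576 + 234 = 810
ΣP(2015)Q(2016) = 10×64 + 3×117 = 640 + 351 = 991
P = 810 / 991 × 100 = 81.7356
Fisher = √(L × P) = √(82.2718 × 81.7356) = 82.0033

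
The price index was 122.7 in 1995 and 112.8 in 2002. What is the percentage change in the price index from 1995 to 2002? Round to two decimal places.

-8.07%

Change = (112.8 − 122.7) / 122.7 × 100
       = -9.9 / 122.7 × 100 = -8.0685%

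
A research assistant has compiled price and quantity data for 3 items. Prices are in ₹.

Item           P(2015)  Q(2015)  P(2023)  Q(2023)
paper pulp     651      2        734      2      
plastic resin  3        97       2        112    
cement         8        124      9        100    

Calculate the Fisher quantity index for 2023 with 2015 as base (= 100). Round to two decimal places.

93.81

Laspeyres component (base-period weights):
ΣP(2015)Q(2023) = 651×2 + 3×112 + 8×100 = 1302 + 336 + 800 = 2438
ΣP(2015)Q(2015) = 651×2 + 3×97 + 8×124 = 1302 + 291 + 992 = 2585
L = 2438 / 2585 × 100 = 94.3133
Paasche component (current-period weights):
ΣP(2023)Q(2023) = 734×2 + 2×112 + 9×100 = 1468 + 224 + 900 = 2592
ΣP(2023)Q(2015) = 734×2 + 2×97 + 9×124 = 1468 + 194 + 1116 = 2778
P = 2592 / 2778 × 100 = 93.3045
Fisher = √(L × P) = √(94.3133 × 93.3045) = 93.8076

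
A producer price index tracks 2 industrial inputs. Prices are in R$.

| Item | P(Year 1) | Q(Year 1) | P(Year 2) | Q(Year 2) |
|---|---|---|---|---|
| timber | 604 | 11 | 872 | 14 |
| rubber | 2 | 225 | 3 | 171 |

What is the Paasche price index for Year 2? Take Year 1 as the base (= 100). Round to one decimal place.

144.6

Paasche price index uses current-period quantities as weights.
ΣP(Year 2)·Q(Year 2) = 872×14 + 3×171 = 12208 + 513 = 12721
ΣP(Year 1)·Q(Year 2) = 604×14 + 2×171 = 8456 + 342 = 8798
Index = 12721 / 8798 × 100 = 144.5897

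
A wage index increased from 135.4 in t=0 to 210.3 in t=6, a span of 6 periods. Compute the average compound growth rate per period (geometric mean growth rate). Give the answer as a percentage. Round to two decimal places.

Growth factor = (210.3/135.4)^(1/6) = (1.553176)^(1/6) = 1.076143
Growth rate = 1.076143 − 1 = 0.076143 = 7.6143%

7.61%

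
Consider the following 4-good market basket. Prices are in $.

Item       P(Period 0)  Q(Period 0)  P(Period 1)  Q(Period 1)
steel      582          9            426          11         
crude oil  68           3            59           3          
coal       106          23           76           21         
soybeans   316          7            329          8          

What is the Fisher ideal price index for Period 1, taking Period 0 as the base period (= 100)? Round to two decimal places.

79.96

Laspeyres component (base-period weights):
ΣP(Period 1)Q(Period 0) = 426×9 + 59×3 + 76×23 + 329×7 = 3834 + 177 + 1748 + 2303 = 8062
ΣP(Period 0)Q(Period 0) = 582×9 + 68×3 + 106×23 + 316×7 = 5238 + 204 + 2438 + 2212 = 10092
L = 8062 / 10092 × 100 = 79.8851
Paasche component (current-period weights):
ΣP(Period 1)Q(Period 1) = 426×11 + 59×3 + 76×21 + 329×8 = 4686 + 177 + 1596 + 2632 = 9091
ΣP(Period 0)Q(Period 1) = 582×11 + 68×3 + 106×21 + 316×8 = 6402 + 204 + 2226 + 2528 = 11360
P = 9091 / 11360 × 100 = 80.0264
Fisher = √(L × P) = √(79.8851 × 80.0264) = 79.9557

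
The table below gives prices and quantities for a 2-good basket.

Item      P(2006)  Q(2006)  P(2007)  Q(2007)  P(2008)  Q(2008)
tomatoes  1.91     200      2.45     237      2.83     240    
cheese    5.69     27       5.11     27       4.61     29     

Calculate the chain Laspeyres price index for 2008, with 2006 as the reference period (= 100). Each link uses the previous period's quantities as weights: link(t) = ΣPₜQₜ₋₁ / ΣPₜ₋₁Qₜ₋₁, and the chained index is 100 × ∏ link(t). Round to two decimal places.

Link 2006→2007:
ΣP(2007)Q(2006) = 2.45×200 + 5.11×27 = 490 + 137.97 = 627.97
ΣP(2006)Q(2006) = 1.91×200 + 5.69×27 = 382 + 153.63 = 535.63
link = 627.97/535.63 = 1.172395
Link 2007→2008:
ΣP(2008)Q(2007) = 2.83×237 + 4.61×27 = 670.71 + 124.47 = 795.18
ΣP(2007)Q(2007) = 2.45×237 + 5.11×27 = 580.65 + 137.97 = 718.62
link = 795.18/718.62 = 1.106538
Chained index = 100 × 1.172395 × 1.106538 = 129.7299

129.73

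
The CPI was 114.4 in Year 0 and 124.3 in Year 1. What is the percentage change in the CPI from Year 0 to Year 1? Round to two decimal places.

8.65%

Change = (124.3 − 114.4) / 114.4 × 100
       = 9.9 / 114.4 × 100 = 8.6538%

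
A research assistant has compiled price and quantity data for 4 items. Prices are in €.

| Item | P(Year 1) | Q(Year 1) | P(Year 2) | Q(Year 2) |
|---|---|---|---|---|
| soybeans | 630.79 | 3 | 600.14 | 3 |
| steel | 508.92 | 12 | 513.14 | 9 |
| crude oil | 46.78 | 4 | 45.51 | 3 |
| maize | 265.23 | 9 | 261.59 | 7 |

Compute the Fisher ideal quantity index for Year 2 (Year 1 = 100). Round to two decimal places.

80.01

Laspeyres component (base-period weights):
ΣP(Year 1)Q(Year 2) = 630.79×3 + 508.92×9 + 46.78×3 + 265.23×7 = 1892.37 + 4580.28 + 140.34 + 1856.61 = 8469.6
ΣP(Year 1)Q(Year 1) = 630.79×3 + 508.92×12 + 46.78×4 + 265.23×9 = 1892.37 + 6107.04 + 187.12 + 2387.07 = 10573.6
L = 8469.6 / 10573.6 × 100 = 80.1014
Paasche component (current-period weights):
ΣP(Year 2)Q(Year 2) = 600.14×3 + 513.14×9 + 45.51×3 + 261.59×7 = 1800.42 + 4618.26 + 136.53 + 1831.13 = 8386.34
ΣP(Year 2)Q(Year 1) = 600.14×3 + 513.14×12 + 45.51×4 + 261.59×9 = 1800.42 + 6157.68 + 182.04 + 2354.31 = 10494.45
P = 8386.34 / 10494.45 × 100 = 79.9121
Fisher = √(L × P) = √(80.1014 × 79.9121) = 80.0067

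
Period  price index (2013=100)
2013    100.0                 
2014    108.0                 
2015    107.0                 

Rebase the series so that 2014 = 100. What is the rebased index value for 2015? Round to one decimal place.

99.1

Rebased(2015) = 107.0 / 108.0 × 100 = 99.0741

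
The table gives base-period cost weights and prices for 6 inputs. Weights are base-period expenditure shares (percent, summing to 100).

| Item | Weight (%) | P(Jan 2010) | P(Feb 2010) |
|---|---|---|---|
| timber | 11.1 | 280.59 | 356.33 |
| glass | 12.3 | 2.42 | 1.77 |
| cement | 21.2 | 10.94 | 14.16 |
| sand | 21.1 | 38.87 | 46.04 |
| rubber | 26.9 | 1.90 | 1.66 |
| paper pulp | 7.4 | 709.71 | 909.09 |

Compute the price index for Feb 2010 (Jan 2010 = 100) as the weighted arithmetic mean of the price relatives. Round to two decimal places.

108.51

timber: 11.1 × (356.33/280.59) = 11.1 × 1.269931 = 14.0962
glass: 12.3 × (1.77/2.42) = 12.3 × 0.731405 = 8.9963
cement: 21.2 × (14.16/10.94) = 21.2 × 1.294333 = 27.4399
sand: 21.1 × (46.04/38.87) = 21.1 × 1.184461 = 24.9921
rubber: 26.9 × (1.66/1.90) = 26.9 × 0.873684 = 23.5021
paper pulp: 7.4 × (909.09/709.71) = 7.4 × 1.280932 = 9.4789
Index = Σ wᵢ·(p₁ᵢ/p₀ᵢ) = 14.0962 + 8.9963 + 27.4399 + 24.9921 + 23.5021 + 9.4789 = 108.5055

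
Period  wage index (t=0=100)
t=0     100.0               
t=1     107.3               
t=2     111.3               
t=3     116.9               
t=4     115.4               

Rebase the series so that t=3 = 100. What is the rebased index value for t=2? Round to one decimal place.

Rebased(t=2) = 111.3 / 116.9 × 100 = 95.2096

95.2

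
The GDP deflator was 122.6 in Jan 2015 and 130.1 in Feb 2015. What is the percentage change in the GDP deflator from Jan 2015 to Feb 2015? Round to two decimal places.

Change = (130.1 − 122.6) / 122.6 × 100
       = 7.5 / 122.6 × 100 = 6.1175%

6.12%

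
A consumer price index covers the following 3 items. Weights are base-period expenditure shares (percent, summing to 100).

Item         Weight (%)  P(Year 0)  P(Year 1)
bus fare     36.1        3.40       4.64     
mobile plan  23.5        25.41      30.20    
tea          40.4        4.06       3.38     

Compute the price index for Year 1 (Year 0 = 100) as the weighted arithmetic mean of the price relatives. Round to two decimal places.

110.83

bus fare: 36.1 × (4.64/3.40) = 36.1 × 1.364706 = 49.2659
mobile plan: 23.5 × (30.20/25.41) = 23.5 × 1.188508 = 27.9299
tea: 40.4 × (3.38/4.06) = 40.4 × 0.832512 = 33.6335
Index = Σ wᵢ·(p₁ᵢ/p₀ᵢ) = 49.2659 + 27.9299 + 33.6335 = 110.8293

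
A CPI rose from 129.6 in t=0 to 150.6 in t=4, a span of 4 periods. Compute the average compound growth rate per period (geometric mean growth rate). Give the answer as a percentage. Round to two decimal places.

3.83%

Growth factor = (150.6/129.6)^(1/4) = (1.162037)^(1/4) = 1.038257
Growth rate = 1.038257 − 1 = 0.038257 = 3.8257%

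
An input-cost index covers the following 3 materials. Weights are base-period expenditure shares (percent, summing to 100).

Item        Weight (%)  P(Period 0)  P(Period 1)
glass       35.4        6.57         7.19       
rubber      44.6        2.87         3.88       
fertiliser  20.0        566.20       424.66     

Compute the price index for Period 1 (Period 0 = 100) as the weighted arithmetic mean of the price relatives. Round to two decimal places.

glass: 35.4 × (7.19/6.57) = 35.4 × 1.094368 = 38.7406
rubber: 44.6 × (3.88/2.87) = 44.6 × 1.351916 = 60.2955
fertiliser: 20.0 × (424.66/566.20) = 20.0 × 0.750018 = 15.0004
Index = Σ wᵢ·(p₁ᵢ/p₀ᵢ) = 38.7406 + 60.2955 + 15.0004 = 114.0365

114.04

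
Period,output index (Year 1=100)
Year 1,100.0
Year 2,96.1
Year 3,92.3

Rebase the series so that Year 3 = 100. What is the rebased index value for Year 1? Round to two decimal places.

108.34

Rebased(Year 1) = 100.0 / 92.3 × 100 = 108.3424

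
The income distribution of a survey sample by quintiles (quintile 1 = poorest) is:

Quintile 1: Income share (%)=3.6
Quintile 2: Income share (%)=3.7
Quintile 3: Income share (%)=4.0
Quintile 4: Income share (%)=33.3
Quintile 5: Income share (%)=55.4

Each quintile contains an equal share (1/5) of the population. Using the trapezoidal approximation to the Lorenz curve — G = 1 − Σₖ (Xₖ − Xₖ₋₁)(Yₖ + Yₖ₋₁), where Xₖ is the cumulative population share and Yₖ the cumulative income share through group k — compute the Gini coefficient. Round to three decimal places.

0.533

Cumulative income shares Yₖ: 0.0360, 0.0730, 0.1130, 0.4460, 1.0000
Σ (Xₖ−Xₖ₋₁)(Yₖ+Yₖ₋₁) = (1/5)(0.0360+0.0000) + (1/5)(0.0730+0.0360) + (1/5)(0.1130+0.0730) + (1/5)(0.4460+0.1130) + (1/5)(1.0000+0.4460)
  = 0.0072 + 0.0218 + 0.0372 + 0.1118 + 0.2892 = 0.4672
G = 1 − 0.4672 = 0.5328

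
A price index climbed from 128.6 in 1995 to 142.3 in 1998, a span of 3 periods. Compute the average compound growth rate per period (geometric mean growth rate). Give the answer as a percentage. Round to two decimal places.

Growth factor = (142.3/128.6)^(1/3) = (1.106532)^(1/3) = 1.034319
Growth rate = 1.034319 − 1 = 0.034319 = 3.4319%

3.43%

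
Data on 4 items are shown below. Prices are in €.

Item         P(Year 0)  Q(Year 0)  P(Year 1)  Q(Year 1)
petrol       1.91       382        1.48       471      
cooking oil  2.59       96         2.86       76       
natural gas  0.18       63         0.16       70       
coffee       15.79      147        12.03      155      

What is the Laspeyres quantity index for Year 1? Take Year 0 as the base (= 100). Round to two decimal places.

107.42

Laspeyres quantity index uses base-period prices as weights.
ΣP(Year 0)·Q(Year 1) = 1.91×471 + 2.59×76 + 0.18×70 + 15.79×155 = 899.61 + 196.84 + 12.6 + 2447.45 = 3556.5
ΣP(Year 0)·Q(Year 0) = 1.91×382 + 2.59×96 + 0.18×63 + 15.79×147 = 729.62 + 248.64 + 11.34 + 2321.13 = 3310.73
Index = 3556.5 / 3310.73 × 100 = 107.4234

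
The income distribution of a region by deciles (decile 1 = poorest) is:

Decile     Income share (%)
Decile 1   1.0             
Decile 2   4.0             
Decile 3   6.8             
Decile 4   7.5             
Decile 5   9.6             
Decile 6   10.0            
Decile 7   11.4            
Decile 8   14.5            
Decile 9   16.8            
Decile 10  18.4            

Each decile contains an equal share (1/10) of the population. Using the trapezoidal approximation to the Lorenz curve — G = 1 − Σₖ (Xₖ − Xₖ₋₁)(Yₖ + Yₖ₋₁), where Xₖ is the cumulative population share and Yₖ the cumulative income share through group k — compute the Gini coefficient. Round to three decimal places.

0.297

Cumulative income shares Yₖ: 0.0100, 0.0500, 0.1180, 0.1930, 0.2890, 0.3890, 0.5030, 0.6480, 0.8160, 1.0000
Σ (Xₖ−Xₖ₋₁)(Yₖ+Yₖ₋₁) = (1/10)(0.0100+0.0000) + (1/10)(0.0500+0.0100) + (1/10)(0.1180+0.0500) + (1/10)(0.1930+0.1180) + (1/10)(0.2890+0.1930) + (1/10)(0.3890+0.2890) + (1/10)(0.5030+0.3890) + (1/10)(0.6480+0.5030) + (1/10)(0.8160+0.6480) + (1/10)(1.0000+0.8160)
  = 0.0010 + 0.0060 + 0.0168 + 0.0311 + 0.0482 + 0.0678 + 0.0892 + 0.1151 + 0.1464 + 0.1816 = 0.7032
G = 1 − 0.7032 = 0.2968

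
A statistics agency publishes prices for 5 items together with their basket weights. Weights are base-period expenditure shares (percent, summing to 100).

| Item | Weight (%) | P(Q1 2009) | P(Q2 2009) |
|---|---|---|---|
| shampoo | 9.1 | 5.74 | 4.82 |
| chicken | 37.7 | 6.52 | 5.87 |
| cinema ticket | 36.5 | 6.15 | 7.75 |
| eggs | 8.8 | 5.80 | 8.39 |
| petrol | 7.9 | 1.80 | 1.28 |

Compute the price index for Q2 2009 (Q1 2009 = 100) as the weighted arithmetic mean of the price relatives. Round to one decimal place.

shampoo: 9.1 × (4.82/5.74) = 9.1 × 0.839721 = 7.6415
chicken: 37.7 × (5.87/6.52) = 37.7 × 0.900307 = 33.9416
cinema ticket: 36.5 × (7.75/6.15) = 36.5 × 1.260163 = 45.9959
eggs: 8.8 × (8.39/5.80) = 8.8 × 1.446552 = 12.7297
petrol: 7.9 × (1.28/1.80) = 7.9 × 0.711111 = 5.6178
Index = Σ wᵢ·(p₁ᵢ/p₀ᵢ) = 7.6415 + 33.9416 + 45.9959 + 12.7297 + 5.6178 = 105.9264

105.9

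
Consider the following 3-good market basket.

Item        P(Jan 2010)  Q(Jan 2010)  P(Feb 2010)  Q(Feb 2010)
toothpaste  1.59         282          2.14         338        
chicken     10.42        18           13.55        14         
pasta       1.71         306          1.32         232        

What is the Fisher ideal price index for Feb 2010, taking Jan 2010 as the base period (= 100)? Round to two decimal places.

Laspeyres component (base-period weights):
ΣP(Feb 2010)Q(Jan 2010) = 2.14×282 + 13.55×18 + 1.32×306 = 603.48 + 243.9 + 403.92 = 1251.3
ΣP(Jan 2010)Q(Jan 2010) = 1.59×282 + 10.42×18 + 1.71×306 = 448.38 + 187.56 + 523.26 = 1159.2
L = 1251.3 / 1159.2 × 100 = 107.9451
Paasche component (current-period weights):
ΣP(Feb 2010)Q(Feb 2010) = 2.14×338 + 13.55×14 + 1.32×232 = 723.32 + 189.7 + 306.24 = 1219.26
ΣP(Jan 2010)Q(Feb 2010) = 1.59×338 + 10.42×14 + 1.71×232 = 537.42 + 145.88 + 396.72 = 1080.02
P = 1219.26 / 1080.02 × 100 = 112.8924
Fisher = √(L × P) = √(107.9451 × 112.8924) = 110.3910

110.39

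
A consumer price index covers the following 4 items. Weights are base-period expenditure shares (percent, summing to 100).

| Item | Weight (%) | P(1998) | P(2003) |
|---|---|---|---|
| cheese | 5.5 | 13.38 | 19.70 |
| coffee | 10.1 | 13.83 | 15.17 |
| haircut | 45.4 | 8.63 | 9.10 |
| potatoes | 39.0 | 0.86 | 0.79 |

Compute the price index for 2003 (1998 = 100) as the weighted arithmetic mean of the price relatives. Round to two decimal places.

cheese: 5.5 × (19.70/13.38) = 5.5 × 1.472347 = 8.0979
coffee: 10.1 × (15.17/13.83) = 10.1 × 1.096891 = 11.0786
haircut: 45.4 × (9.10/8.63) = 45.4 × 1.054461 = 47.8725
potatoes: 39.0 × (0.79/0.86) = 39.0 × 0.918605 = 35.8256
Index = Σ wᵢ·(p₁ᵢ/p₀ᵢ) = 8.0979 + 11.0786 + 47.8725 + 35.8256 = 102.8746

102.87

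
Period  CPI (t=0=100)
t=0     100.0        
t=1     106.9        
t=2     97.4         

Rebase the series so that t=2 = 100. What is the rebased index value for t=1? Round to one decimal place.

Rebased(t=1) = 106.9 / 97.4 × 100 = 109.7536

109.8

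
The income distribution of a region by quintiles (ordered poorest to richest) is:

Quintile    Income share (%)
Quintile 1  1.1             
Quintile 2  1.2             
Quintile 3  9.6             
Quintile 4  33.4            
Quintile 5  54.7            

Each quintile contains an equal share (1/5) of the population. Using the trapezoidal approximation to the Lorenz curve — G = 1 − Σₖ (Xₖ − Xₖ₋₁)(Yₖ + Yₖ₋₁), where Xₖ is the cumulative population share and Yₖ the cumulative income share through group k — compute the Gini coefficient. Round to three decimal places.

0.558

Cumulative income shares Yₖ: 0.0110, 0.0230, 0.1190, 0.4530, 1.0000
Σ (Xₖ−Xₖ₋₁)(Yₖ+Yₖ₋₁) = (1/5)(0.0110+0.0000) + (1/5)(0.0230+0.0110) + (1/5)(0.1190+0.0230) + (1/5)(0.4530+0.1190) + (1/5)(1.0000+0.4530)
  = 0.0022 + 0.0068 + 0.0284 + 0.1144 + 0.2906 = 0.4424
G = 1 − 0.4424 = 0.5576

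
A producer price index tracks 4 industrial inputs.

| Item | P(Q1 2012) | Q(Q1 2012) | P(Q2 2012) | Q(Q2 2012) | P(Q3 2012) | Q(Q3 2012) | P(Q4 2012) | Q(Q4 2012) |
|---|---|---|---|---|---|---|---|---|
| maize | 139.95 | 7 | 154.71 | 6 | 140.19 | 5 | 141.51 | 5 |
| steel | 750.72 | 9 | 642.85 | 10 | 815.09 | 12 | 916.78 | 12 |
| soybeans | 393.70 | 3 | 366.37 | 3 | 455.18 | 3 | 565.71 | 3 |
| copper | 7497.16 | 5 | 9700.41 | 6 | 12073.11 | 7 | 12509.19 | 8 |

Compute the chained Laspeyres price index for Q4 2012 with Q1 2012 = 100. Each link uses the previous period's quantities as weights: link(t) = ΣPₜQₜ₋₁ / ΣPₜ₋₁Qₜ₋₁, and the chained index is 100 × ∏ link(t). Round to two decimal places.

Link Q1 2012→Q2 2012:
ΣP(Q2 2012)Q(Q1 2012) = 154.71×7 + 642.85×9 + 366.37×3 + 9700.41×5 = 1082.97 + 5785.65 + 1099.11 + 48502.05 = 56469.78
ΣP(Q1 2012)Q(Q1 2012) = 139.95×7 + 750.72×9 + 393.70×3 + 7497.16×5 = 979.65 + 6756.48 + 1181.1 + 37485.8 = 46403.03
link = 56469.78/46403.03 = 1.216942
Link Q2 2012→Q3 2012:
ΣP(Q3 2012)Q(Q2 2012) = 140.19×6 + 815.09×10 + 455.18×3 + 12073.11×6 = 841.14 + 8150.9 + 1365.54 + 72438.66 = 82796.24
ΣP(Q2 2012)Q(Q2 2012) = 154.71×6 + 642.85×10 + 366.37×3 + 9700.41×6 = 928.26 + 6428.5 + 1099.11 + 58202.46 = 66658.33
link = 82796.24/66658.33 = 1.242099
Link Q3 2012→Q4 2012:
ΣP(Q4 2012)Q(Q3 2012) = 141.51×5 + 916.78×12 + 565.71×3 + 12509.19×7 = 707.55 + 11001.36 + 1697.13 + 87564.33 = 100970.37
ΣP(Q3 2012)Q(Q3 2012) = 140.19×5 + 815.09×12 + 455.18×3 + 12073.11×7 = 700.95 + 9781.08 + 1365.54 + 84511.77 = 96359.34
link = 100970.37/96359.34 = 1.047852
Chained index = 100 × 1.216942 × 1.242099 × 1.047852 = 158.3894

158.39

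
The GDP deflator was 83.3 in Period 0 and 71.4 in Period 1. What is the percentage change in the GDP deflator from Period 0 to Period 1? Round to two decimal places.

-14.29%

Change = (71.4 − 83.3) / 83.3 × 100
       = -11.9 / 83.3 × 100 = -14.2857%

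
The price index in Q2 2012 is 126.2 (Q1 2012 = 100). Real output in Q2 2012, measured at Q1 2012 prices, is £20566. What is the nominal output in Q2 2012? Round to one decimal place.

Nominal = Real × (Index/100) = 20566 × (126.2/100)
        = 20566 × 1.262 = 25954.2920

25954.3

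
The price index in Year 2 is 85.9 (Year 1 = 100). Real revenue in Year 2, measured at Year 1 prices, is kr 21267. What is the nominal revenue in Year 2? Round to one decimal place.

Nominal = Real × (Index/100) = 21267 × (85.9/100)
        = 21267 × 0.859 = 18268.3530

18268.4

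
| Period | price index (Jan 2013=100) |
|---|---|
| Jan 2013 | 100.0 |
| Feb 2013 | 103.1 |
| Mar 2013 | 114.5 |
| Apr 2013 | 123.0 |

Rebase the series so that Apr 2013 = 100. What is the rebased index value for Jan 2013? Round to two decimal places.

81.30

Rebased(Jan 2013) = 100.0 / 123.0 × 100 = 81.3008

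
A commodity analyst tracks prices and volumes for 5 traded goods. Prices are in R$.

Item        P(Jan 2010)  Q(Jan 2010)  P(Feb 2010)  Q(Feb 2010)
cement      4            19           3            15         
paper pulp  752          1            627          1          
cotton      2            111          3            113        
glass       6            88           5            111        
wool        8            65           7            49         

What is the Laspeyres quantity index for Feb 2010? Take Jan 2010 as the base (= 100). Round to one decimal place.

99.9

Laspeyres quantity index uses base-period prices as weights.
ΣP(Jan 2010)·Q(Feb 2010) = 4×15 + 752×1 + 2×113 + 6×111 + 8×49 = 60 + 752 + 226 + 666 + 392 = 2096
ΣP(Jan 2010)·Q(Jan 2010) = 4×19 + 752×1 + 2×111 + 6×88 + 8×65 = 76 + 752 + 222 + 528 + 520 = 2098
Index = 2096 / 2098 × 100 = 99.9047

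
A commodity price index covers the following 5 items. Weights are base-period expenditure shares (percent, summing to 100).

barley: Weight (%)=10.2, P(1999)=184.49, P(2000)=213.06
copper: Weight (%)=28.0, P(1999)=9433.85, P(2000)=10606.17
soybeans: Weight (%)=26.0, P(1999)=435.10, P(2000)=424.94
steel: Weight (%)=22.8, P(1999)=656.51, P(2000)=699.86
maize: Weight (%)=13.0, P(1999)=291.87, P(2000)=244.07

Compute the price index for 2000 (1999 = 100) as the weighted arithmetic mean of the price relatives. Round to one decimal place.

103.8

barley: 10.2 × (213.06/184.49) = 10.2 × 1.154859 = 11.7796
copper: 28.0 × (10606.17/9433.85) = 28.0 × 1.124267 = 31.4795
soybeans: 26.0 × (424.94/435.10) = 26.0 × 0.976649 = 25.3929
steel: 22.8 × (699.86/656.51) = 22.8 × 1.066031 = 24.3055
maize: 13.0 × (244.07/291.87) = 13.0 × 0.836228 = 10.8710
Index = Σ wᵢ·(p₁ᵢ/p₀ᵢ) = 11.7796 + 31.4795 + 25.3929 + 24.3055 + 10.8710 = 103.8284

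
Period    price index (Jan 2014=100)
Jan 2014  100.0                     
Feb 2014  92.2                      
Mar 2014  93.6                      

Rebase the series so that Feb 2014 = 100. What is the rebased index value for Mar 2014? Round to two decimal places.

Rebased(Mar 2014) = 93.6 / 92.2 × 100 = 101.5184

101.52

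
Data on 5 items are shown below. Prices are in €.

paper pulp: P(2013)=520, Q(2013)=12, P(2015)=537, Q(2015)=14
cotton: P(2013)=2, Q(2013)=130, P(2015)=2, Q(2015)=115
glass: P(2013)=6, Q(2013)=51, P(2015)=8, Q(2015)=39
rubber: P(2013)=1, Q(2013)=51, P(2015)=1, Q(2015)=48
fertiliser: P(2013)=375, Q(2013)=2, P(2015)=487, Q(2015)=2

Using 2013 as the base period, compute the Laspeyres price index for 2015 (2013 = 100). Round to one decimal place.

Laspeyres price index uses base-period quantities as weights.
ΣP(2015)·Q(2013) = 537×12 + 2×130 + 8×51 + 1×51 + 487×2 = 6444 + 260 + 408 + 51 + 974 = 8137
ΣP(2013)·Q(2013) = 520×12 + 2×130 + 6×51 + 1×51 + 375×2 = 6240 + 260 + 306 + 51 + 750 = 7607
Index = 8137 / 7607 × 100 = 106.9673

107.0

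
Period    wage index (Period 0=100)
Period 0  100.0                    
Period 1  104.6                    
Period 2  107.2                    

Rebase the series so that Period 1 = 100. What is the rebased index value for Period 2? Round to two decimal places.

102.49

Rebased(Period 2) = 107.2 / 104.6 × 100 = 102.4857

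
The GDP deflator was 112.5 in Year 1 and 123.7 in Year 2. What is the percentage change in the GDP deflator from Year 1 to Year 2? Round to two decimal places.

Change = (123.7 − 112.5) / 112.5 × 100
       = 11.2 / 112.5 × 100 = 9.9556%

9.96%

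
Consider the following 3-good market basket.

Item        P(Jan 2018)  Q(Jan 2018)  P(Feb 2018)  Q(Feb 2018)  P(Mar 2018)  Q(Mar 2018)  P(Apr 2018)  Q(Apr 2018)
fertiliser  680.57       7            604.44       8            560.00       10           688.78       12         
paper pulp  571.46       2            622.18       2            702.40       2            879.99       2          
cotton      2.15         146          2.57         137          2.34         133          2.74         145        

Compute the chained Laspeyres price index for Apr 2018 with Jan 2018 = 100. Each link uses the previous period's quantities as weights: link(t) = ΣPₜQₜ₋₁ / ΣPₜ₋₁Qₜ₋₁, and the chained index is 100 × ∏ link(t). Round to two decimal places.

111.77

Link Jan 2018→Feb 2018:
ΣP(Feb 2018)Q(Jan 2018) = 604.44×7 + 622.18×2 + 2.57×146 = 4231.08 + 1244.36 + 375.22 = 5850.66
ΣP(Jan 2018)Q(Jan 2018) = 680.57×7 + 571.46×2 + 2.15×146 = 4763.99 + 1142.92 + 313.9 = 6220.81
link = 5850.66/6220.81 = 0.940498
Link Feb 2018→Mar 2018:
ΣP(Mar 2018)Q(Feb 2018) = 560.00×8 + 702.40×2 + 2.34×137 = 4480 + 1404.8 + 320.58 = 6205.38
ΣP(Feb 2018)Q(Feb 2018) = 604.44×8 + 622.18×2 + 2.57×137 = 4835.52 + 1244.36 + 352.09 = 6431.97
link = 6205.38/6431.97 = 0.964771
Link Mar 2018→Apr 2018:
ΣP(Apr 2018)Q(Mar 2018) = 688.78×10 + 879.99×2 + 2.74×133 = 6887.8 + 1759.98 + 364.42 = 9012.2
ΣP(Mar 2018)Q(Mar 2018) = 560.00×10 + 702.40×2 + 2.34×133 = 5600 + 1404.8 + 311.22 = 7316.02
link = 9012.2/7316.02 = 1.231845
Chained index = 100 × 0.940498 × 0.964771 × 1.231845 = 111.7733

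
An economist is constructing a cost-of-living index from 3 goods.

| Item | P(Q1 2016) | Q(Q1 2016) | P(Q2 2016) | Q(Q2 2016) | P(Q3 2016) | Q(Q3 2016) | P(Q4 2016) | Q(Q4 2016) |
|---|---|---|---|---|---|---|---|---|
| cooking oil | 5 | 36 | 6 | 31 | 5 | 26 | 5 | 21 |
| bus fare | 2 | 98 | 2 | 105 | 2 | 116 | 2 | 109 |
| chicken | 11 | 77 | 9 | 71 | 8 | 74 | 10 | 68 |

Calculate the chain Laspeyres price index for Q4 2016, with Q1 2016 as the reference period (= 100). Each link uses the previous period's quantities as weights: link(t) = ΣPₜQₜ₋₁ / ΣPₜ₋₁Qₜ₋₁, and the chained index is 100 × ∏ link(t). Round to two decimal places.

Link Q1 2016→Q2 2016:
ΣP(Q2 2016)Q(Q1 2016) = 6×36 + 2×98 + 9×77 = 216 + 196 + 693 = 1105
ΣP(Q1 2016)Q(Q1 2016) = 5×36 + 2×98 + 11×77 = 180 + 196 + 847 = 1223
link = 1105/1223 = 0.903516
Link Q2 2016→Q3 2016:
ΣP(Q3 2016)Q(Q2 2016) = 5×31 + 2×105 + 8×71 = 155 + 210 + 568 = 933
ΣP(Q2 2016)Q(Q2 2016) = 6×31 + 2×105 + 9×71 = 186 + 210 + 639 = 1035
link = 933/1035 = 0.901449
Link Q3 2016→Q4 2016:
ΣP(Q4 2016)Q(Q3 2016) = 5×26 + 2×116 + 10×74 = 130 + 232 + 740 = 1102
ΣP(Q3 2016)Q(Q3 2016) = 5×26 + 2×116 + 8×74 = 130 + 232 + 592 = 954
link = 1102/954 = 1.155136
Chained index = 100 × 0.903516 × 0.901449 × 1.155136 = 94.0828

94.08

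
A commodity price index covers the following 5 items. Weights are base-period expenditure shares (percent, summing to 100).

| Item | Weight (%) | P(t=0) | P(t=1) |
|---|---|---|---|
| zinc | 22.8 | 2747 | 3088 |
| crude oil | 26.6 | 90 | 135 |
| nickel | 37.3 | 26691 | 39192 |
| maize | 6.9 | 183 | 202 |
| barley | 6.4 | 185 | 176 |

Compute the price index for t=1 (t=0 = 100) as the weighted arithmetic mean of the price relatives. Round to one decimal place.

134.0

zinc: 22.8 × (3088/2747) = 22.8 × 1.124135 = 25.6303
crude oil: 26.6 × (135/90) = 26.6 × 1.500000 = 39.9000
nickel: 37.3 × (39192/26691) = 37.3 × 1.468360 = 54.7698
maize: 6.9 × (202/183) = 6.9 × 1.103825 = 7.6164
barley: 6.4 × (176/185) = 6.4 × 0.951351 = 6.0886
Index = Σ wᵢ·(p₁ᵢ/p₀ᵢ) = 25.6303 + 39.9000 + 54.7698 + 7.6164 + 6.0886 = 134.0052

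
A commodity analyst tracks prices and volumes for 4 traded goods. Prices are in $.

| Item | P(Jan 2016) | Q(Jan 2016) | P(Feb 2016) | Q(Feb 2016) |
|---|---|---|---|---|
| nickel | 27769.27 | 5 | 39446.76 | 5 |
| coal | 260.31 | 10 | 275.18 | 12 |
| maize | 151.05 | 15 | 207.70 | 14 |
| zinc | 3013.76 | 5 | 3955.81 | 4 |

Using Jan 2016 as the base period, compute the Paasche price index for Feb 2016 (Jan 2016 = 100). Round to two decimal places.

Paasche price index uses current-period quantities as weights.
ΣP(Feb 2016)·Q(Feb 2016) = 39446.76×5 + 275.18×12 + 207.70×14 + 3955.81×4 = 197233.8 + 3302.16 + 2907.8 + 15823.24 = 219267
ΣP(Jan 2016)·Q(Feb 2016) = 27769.27×5 + 260.31×12 + 151.05×14 + 3013.76×4 = 138846.35 + 3123.72 + 2114.7 + 12055.04 = 156139.81
Index = 219267 / 156139.81 × 100 = 140.4299

140.43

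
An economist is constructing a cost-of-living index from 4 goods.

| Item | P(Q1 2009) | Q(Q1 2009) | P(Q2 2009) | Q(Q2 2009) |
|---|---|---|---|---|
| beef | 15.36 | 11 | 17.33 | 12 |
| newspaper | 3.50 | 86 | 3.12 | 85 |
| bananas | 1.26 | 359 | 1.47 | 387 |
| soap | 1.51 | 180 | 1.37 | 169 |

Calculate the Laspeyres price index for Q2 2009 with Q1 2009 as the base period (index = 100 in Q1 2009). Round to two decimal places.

Laspeyres price index uses base-period quantities as weights.
ΣP(Q2 2009)·Q(Q1 2009) = 17.33×11 + 3.12×86 + 1.47×359 + 1.37×180 = 190.63 + 268.32 + 527.73 + 246.6 = 1233.28
ΣP(Q1 2009)·Q(Q1 2009) = 15.36×11 + 3.50×86 + 1.26×359 + 1.51×180 = 168.96 + 301 + 452.34 + 271.8 = 1194.1
Index = 1233.28 / 1194.1 × 100 = 103.2811

103.28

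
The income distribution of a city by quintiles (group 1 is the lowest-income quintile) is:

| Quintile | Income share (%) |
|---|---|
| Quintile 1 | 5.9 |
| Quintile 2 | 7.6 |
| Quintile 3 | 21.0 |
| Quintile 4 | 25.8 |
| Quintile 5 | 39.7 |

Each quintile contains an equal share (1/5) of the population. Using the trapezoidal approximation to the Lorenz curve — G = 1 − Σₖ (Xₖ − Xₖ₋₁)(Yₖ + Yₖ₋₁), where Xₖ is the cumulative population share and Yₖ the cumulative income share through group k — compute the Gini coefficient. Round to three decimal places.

0.343

Cumulative income shares Yₖ: 0.0590, 0.1350, 0.3450, 0.6030, 1.0000
Σ (Xₖ−Xₖ₋₁)(Yₖ+Yₖ₋₁) = (1/5)(0.0590+0.0000) + (1/5)(0.1350+0.0590) + (1/5)(0.3450+0.1350) + (1/5)(0.6030+0.3450) + (1/5)(1.0000+0.6030)
  = 0.0118 + 0.0388 + 0.0960 + 0.1896 + 0.3206 = 0.6568
G = 1 − 0.6568 = 0.3432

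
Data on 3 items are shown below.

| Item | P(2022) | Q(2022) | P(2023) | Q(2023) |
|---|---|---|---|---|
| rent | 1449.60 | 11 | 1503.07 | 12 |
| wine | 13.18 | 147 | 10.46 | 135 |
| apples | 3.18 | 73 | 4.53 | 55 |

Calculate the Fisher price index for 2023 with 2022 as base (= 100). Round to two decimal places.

Laspeyres component (base-period weights):
ΣP(2023)Q(2022) = 1503.07×11 + 10.46×147 + 4.53×73 = 16533.77 + 1537.62 + 330.69 = 18402.08
ΣP(2022)Q(2022) = 1449.60×11 + 13.18×147 + 3.18×73 = 15945.6 + 1937.46 + 232.14 = 18115.2
L = 18402.08 / 18115.2 × 100 = 101.5836
Paasche component (current-period weights):
ΣP(2023)Q(2023) = 1503.07×12 + 10.46×135 + 4.53×55 = 18036.84 + 1412.1 + 249.15 = 19698.09
ΣP(2022)Q(2023) = 1449.60×12 + 13.18×135 + 3.18×55 = 17395.2 + 1779.3 + 174.9 = 19349.4
P = 19698.09 / 19349.4 × 100 = 101.8021
Fisher = √(L × P) = √(101.5836 × 101.8021) = 101.6928

101.69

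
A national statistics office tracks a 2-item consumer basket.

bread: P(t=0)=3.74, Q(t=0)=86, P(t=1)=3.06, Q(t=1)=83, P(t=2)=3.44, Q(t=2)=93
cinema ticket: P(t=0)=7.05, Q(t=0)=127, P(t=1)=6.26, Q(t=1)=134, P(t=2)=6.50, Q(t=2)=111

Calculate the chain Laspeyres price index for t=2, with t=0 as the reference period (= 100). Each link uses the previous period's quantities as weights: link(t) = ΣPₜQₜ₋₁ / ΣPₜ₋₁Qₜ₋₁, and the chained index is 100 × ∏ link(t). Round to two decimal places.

92.02

Link t=0→t=1:
ΣP(t=1)Q(t=0) = 3.06×86 + 6.26×127 = 263.16 + 795.02 = 1058.18
ΣP(t=0)Q(t=0) = 3.74×86 + 7.05×127 = 321.64 + 895.35 = 1216.99
link = 1058.18/1216.99 = 0.869506
Link t=1→t=2:
ΣP(t=2)Q(t=1) = 3.44×83 + 6.50×134 = 285.52 + 871 = 1156.52
ΣP(t=1)Q(t=1) = 3.06×83 + 6.26×134 = 253.98 + 838.84 = 1092.82
link = 1156.52/1092.82 = 1.058290
Chained index = 100 × 0.869506 × 1.058290 = 92.0189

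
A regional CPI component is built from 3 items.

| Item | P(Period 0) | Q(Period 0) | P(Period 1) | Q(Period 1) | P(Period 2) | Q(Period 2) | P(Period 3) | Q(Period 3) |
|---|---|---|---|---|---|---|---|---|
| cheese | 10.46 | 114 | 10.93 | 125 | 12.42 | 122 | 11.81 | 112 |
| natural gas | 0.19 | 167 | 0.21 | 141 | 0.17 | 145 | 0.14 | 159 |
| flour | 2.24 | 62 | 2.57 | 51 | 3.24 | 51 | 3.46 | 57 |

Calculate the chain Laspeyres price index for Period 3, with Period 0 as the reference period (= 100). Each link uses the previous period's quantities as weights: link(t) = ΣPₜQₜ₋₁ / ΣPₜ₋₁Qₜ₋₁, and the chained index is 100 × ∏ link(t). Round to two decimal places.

115.77

Link Period 0→Period 1:
ΣP(Period 1)Q(Period 0) = 10.93×114 + 0.21×167 + 2.57×62 = 1246.02 + 35.07 + 159.34 = 1440.43
ΣP(Period 0)Q(Period 0) = 10.46×114 + 0.19×167 + 2.24×62 = 1192.44 + 31.73 + 138.88 = 1363.05
link = 1440.43/1363.05 = 1.056770
Link Period 1→Period 2:
ΣP(Period 2)Q(Period 1) = 12.42×125 + 0.17×141 + 3.24×51 = 1552.5 + 23.97 + 165.24 = 1741.71
ΣP(Period 1)Q(Period 1) = 10.93×125 + 0.21×141 + 2.57×51 = 1366.25 + 29.61 + 131.07 = 1526.93
link = 1741.71/1526.93 = 1.140661
Link Period 2→Period 3:
ΣP(Period 3)Q(Period 2) = 11.81×122 + 0.14×145 + 3.46×51 = 1440.82 + 20.3 + 176.46 = 1637.58
ΣP(Period 2)Q(Period 2) = 12.42×122 + 0.17×145 + 3.24×51 = 1515.24 + 24.65 + 165.24 = 1705.13
link = 1637.58/1705.13 = 0.960384
Chained index = 100 × 1.056770 × 1.140661 × 0.960384 = 115.7663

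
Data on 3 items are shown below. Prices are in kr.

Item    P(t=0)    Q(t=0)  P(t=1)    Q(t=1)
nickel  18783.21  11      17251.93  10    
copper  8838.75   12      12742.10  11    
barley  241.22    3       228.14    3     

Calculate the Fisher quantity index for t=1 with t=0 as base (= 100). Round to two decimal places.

91.23

Laspeyres component (base-period weights):
ΣP(t=0)Q(t=1) = 18783.21×10 + 8838.75×11 + 241.22×3 = 187832.1 + 97226.25 + 723.66 = 285782.01
ΣP(t=0)Q(t=0) = 18783.21×11 + 8838.75×12 + 241.22×3 = 206615.31 + 106065 + 723.66 = 313403.97
L = 285782.01 / 313403.97 × 100 = 91.1865
Paasche component (current-period weights):
ΣP(t=1)Q(t=1) = 17251.93×10 + 12742.10×11 + 228.14×3 = 172519.3 + 140163.1 + 684.42 = 313366.82
ΣP(t=1)Q(t=0) = 17251.93×11 + 12742.10×12 + 228.14×3 = 189771.23 + 152905.2 + 684.42 = 343360.85
P = 313366.82 / 343360.85 × 100 = 91.2646
Fisher = √(L × P) = √(91.1865 × 91.2646) = 91.2255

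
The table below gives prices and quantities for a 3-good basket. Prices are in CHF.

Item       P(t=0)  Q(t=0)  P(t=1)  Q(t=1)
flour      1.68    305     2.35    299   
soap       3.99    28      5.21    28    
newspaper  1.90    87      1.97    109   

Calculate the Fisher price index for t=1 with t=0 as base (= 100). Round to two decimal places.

130.23

Laspeyres component (base-period weights):
ΣP(t=1)Q(t=0) = 2.35×305 + 5.21×28 + 1.97×87 = 716.75 + 145.88 + 171.39 = 1034.02
ΣP(t=0)Q(t=0) = 1.68×305 + 3.99×28 + 1.90×87 = 512.4 + 111.72 + 165.3 = 789.42
L = 1034.02 / 789.42 × 100 = 130.9848
Paasche component (current-period weights):
ΣP(t=1)Q(t=1) = 2.35×299 + 5.21×28 + 1.97×109 = 702.65 + 145.88 + 214.73 = 1063.26
ΣP(t=0)Q(t=1) = 1.68×299 + 3.99×28 + 1.90×109 = 502.32 + 111.72 + 207.1 = 821.14
P = 1063.26 / 821.14 × 100 = 129.4858
Fisher = √(L × P) = √(130.9848 × 129.4858) = 130.2331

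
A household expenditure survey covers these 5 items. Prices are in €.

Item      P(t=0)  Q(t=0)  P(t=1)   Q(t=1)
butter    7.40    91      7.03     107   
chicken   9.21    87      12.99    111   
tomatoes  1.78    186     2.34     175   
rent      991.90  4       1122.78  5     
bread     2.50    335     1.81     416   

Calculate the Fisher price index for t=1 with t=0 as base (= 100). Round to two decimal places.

Laspeyres component (base-period weights):
ΣP(t=1)Q(t=0) = 7.03×91 + 12.99×87 + 2.34×186 + 1122.78×4 + 1.81×335 = 639.73 + 1130.13 + 435.24 + 4491.12 + 606.35 = 7302.57
ΣP(t=0)Q(t=0) = 7.40×91 + 9.21×87 + 1.78×186 + 991.90×4 + 2.50×335 = 673.4 + 801.27 + 331.08 + 3967.6 + 837.5 = 6610.85
L = 7302.57 / 6610.85 × 100 = 110.4634
Paasche component (current-period weights):
ΣP(t=1)Q(t=1) = 7.03×107 + 12.99×111 + 2.34×175 + 1122.78×5 + 1.81×416 = 752.21 + 1441.89 + 409.5 + 5613.9 + 752.96 = 8970.46
ΣP(t=0)Q(t=1) = 7.40×107 + 9.21×111 + 1.78×175 + 991.90×5 + 2.50×416 = 791.8 + 1022.31 + 311.5 + 4959.5 + 1040 = 8125.11
P = 8970.46 / 8125.11 × 100 = 110.4042
Fisher = √(L × P) = √(110.4634 × 110.4042) = 110.4338

110.43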